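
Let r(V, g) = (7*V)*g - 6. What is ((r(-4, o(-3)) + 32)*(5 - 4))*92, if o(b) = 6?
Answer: -13064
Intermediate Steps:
r(V, g) = -6 + 7*V*g (r(V, g) = 7*V*g - 6 = -6 + 7*V*g)
((r(-4, o(-3)) + 32)*(5 - 4))*92 = (((-6 + 7*(-4)*6) + 32)*(5 - 4))*92 = (((-6 - 168) + 32)*1)*92 = ((-174 + 32)*1)*92 = -142*1*92 = -142*92 = -13064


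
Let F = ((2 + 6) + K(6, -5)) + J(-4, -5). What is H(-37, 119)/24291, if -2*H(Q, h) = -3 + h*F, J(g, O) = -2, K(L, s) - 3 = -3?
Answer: -79/5398 ≈ -0.014635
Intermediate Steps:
K(L, s) = 0 (K(L, s) = 3 - 3 = 0)
F = 6 (F = ((2 + 6) + 0) - 2 = (8 + 0) - 2 = 8 - 2 = 6)
H(Q, h) = 3/2 - 3*h (H(Q, h) = -(-3 + h*6)/2 = -(-3 + 6*h)/2 = 3/2 - 3*h)
H(-37, 119)/24291 = (3/2 - 3*119)/24291 = (3/2 - 357)*(1/24291) = -711/2*1/24291 = -79/5398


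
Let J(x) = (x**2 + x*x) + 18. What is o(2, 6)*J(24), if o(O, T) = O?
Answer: 2340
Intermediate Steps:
J(x) = 18 + 2*x**2 (J(x) = (x**2 + x**2) + 18 = 2*x**2 + 18 = 18 + 2*x**2)
o(2, 6)*J(24) = 2*(18 + 2*24**2) = 2*(18 + 2*576) = 2*(18 + 1152) = 2*1170 = 2340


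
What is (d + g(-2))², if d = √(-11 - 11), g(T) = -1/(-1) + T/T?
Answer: (2 + I*√22)² ≈ -18.0 + 18.762*I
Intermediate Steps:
g(T) = 2 (g(T) = -1*(-1) + 1 = 1 + 1 = 2)
d = I*√22 (d = √(-22) = I*√22 ≈ 4.6904*I)
(d + g(-2))² = (I*√22 + 2)² = (2 + I*√22)²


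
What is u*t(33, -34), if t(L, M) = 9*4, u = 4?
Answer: 144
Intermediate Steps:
t(L, M) = 36
u*t(33, -34) = 4*36 = 144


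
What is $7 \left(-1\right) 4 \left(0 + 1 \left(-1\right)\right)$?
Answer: $28$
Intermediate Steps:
$7 \left(-1\right) 4 \left(0 + 1 \left(-1\right)\right) = 7 \left(- 4 \left(0 - 1\right)\right) = 7 \left(\left(-4\right) \left(-1\right)\right) = 7 \cdot 4 = 28$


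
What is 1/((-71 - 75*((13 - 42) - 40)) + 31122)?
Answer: 1/36226 ≈ 2.7604e-5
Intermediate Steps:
1/((-71 - 75*((13 - 42) - 40)) + 31122) = 1/((-71 - 75*(-29 - 40)) + 31122) = 1/((-71 - 75*(-69)) + 31122) = 1/((-71 + 5175) + 31122) = 1/(5104 + 31122) = 1/36226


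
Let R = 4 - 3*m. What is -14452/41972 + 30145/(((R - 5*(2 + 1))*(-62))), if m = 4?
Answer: 311159347/14963018 ≈ 20.795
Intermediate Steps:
R = -8 (R = 4 - 3*4 = 4 - 12 = -8)
-14452/41972 + 30145/(((R - 5*(2 + 1))*(-62))) = -14452/41972 + 30145/(((-8 - 5*(2 + 1))*(-62))) = -14452*1/41972 + 30145/(((-8 - 5*3)*(-62))) = -3613/10493 + 30145/(((-8 - 15)*(-62))) = -3613/10493 + 30145/((-23*(-62))) = -3613/10493 + 30145/1426 = 311159347/14963018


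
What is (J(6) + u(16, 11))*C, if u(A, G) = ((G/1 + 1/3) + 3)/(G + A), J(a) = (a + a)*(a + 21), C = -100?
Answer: -2628700/81 ≈ -32453.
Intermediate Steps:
J(a) = 2*a*(21 + a) (J(a) = (2*a)*(21 + a) = 2*a*(21 + a))
u(A, G) = (10/3 + G)/(A + G) (u(A, G) = ((G*1 + 1*(⅓)) + 3)/(A + G) = ((G + ⅓) + 3)/(A + G) = ((⅓ + G) + 3)/(A + G) = (10/3 + G)/(A + G))
(J(6) + u(16, 11))*C = (2*6*(21 + 6) + (10/3 + 11)/(16 + 11))*(-100) = (2*6*27 + (43/3)/27)*(-100) = (324 + (1/27)*(43/3))*(-100) = (324 + 43/81)*(-100) = (26287/81)*(-100) = -2628700/81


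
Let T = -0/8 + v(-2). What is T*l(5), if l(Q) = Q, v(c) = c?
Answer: -10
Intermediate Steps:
T = -2 (T = -0/8 - 2 = -7*0 - 2 = 0 - 2 = -2)
T*l(5) = -2*5 = -10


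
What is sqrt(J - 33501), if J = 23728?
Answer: I*sqrt(9773) ≈ 98.859*I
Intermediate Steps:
sqrt(J - 33501) = sqrt(23728 - 33501) = sqrt(-9773) = I*sqrt(9773)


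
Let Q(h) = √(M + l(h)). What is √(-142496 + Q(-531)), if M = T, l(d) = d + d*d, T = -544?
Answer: √(-142496 + √280886) ≈ 376.78*I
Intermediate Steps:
l(d) = d + d²
M = -544
Q(h) = √(-544 + h*(1 + h))
√(-142496 + Q(-531)) = √(-142496 + √(-544 - 531*(1 - 531))) = √(-142496 + √(-544 - 531*(-530))) = √(-142496 + √(-544 + 281430)) = √(-142496 + √280886)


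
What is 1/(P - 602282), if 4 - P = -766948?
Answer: 1/164670 ≈ 6.0728e-6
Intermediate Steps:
P = 766952 (P = 4 - 1*(-766948) = 4 + 766948 = 766952)
1/(P - 602282) = 1/(766952 - 602282) = 1/164670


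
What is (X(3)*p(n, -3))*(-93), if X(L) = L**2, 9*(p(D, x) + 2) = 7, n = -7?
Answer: 1023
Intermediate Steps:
p(D, x) = -11/9 (p(D, x) = -2 + (1/9)*7 = -2 + 7/9 = -11/9)
(X(3)*p(n, -3))*(-93) = (3**2*(-11/9))*(-93) = (9*(-11/9))*(-93) = -11*(-93) = 1023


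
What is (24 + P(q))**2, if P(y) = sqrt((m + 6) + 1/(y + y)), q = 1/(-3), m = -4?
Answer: (48 + sqrt(2))**2/4 ≈ 610.44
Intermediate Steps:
q = -1/3 (q = 1*(-1/3) = -1/3 ≈ -0.33333)
P(y) = sqrt(2 + 1/(2*y)) (P(y) = sqrt((-4 + 6) + 1/(y + y)) = sqrt(2 + 1/(2*y)))
(24 + P(q))**2 = (24 + sqrt(8 + 2/(-1/3))/2)**2 = (24 + sqrt(8 + 2*(-3))/2)**2 = (24 + sqrt(8 - 6)/2)**2 = (24 + sqrt(2)/2)**2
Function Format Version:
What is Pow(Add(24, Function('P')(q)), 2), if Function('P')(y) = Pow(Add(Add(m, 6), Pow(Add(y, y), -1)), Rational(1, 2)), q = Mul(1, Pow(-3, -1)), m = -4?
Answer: Mul(Rational(1, 4), Pow(Add(48, Pow(2, Rational(1, 2))), 2)) ≈ 610.44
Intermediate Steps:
q = Rational(-1, 3) (q = Mul(1, Rational(-1, 3)) = Rational(-1, 3) ≈ -0.33333)
Function('P')(y) = Pow(Add(2, Mul(Rational(1, 2), Pow(y, -1))), Rational(1, 2)) (Function('P')(y) = Pow(Add(Add(-4, 6), Pow(Add(y, y), -1)), Rational(1, 2)) = Pow(Add(2, Pow(Mul(2, y), -1)), Rational(1, 2)) = Pow(Add(2, Mul(Rational(1, 2), Pow(y, -1))), Rational(1, 2)))
Pow(Add(24, Function('P')(q)), 2) = Pow(Add(24, Mul(Rational(1, 2), Pow(Add(8, Mul(2, Pow(Rational(-1, 3), -1))), Rational(1, 2)))), 2) = Pow(Add(24, Mul(Rational(1, 2), Pow(Add(8, Mul(2, -3)), Rational(1, 2)))), 2) = Pow(Add(24, Mul(Rational(1, 2), Pow(Add(8, -6), Rational(1, 2)))), 2) = Pow(Add(24, Mul(Rational(1, 2), Pow(2, Rational(1, 2)))), 2)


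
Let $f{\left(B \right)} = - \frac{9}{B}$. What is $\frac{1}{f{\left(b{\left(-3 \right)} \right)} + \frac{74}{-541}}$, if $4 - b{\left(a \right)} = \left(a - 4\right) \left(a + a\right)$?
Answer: $\frac{20558}{2057} \approx 9.9942$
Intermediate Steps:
$b{\left(a \right)} = 4 - 2 a \left(-4 + a\right)$ ($b{\left(a \right)} = 4 - \left(a - 4\right) \left(a + a\right) = 4 - \left(-4 + a\right) 2 a = 4 - 2 a \left(-4 + a\right)$)
$\frac{1}{f{\left(b{\left(-3 \right)} \right)} + \frac{74}{-541}} = \frac{1}{- \frac{9}{4 - 2 \left(-3\right)^{2} + 8 \left(-3\right)} + \frac{74}{-541}} = \frac{1}{- \frac{9}{4 - 18 - 24} + 74 \left(- \frac{1}{541}\right)} = \frac{1}{- \frac{9}{4 - 18 - 24} - \frac{74}{541}} = \frac{1}{- \frac{9}{-38} - \frac{74}{541}} = \frac{1}{\left(-9\right) \left(- \frac{1}{38}\right) - \frac{74}{541}} = \frac{1}{\frac{9}{38} - \frac{74}{541}} = \frac{1}{\frac{2057}{20558}} = \frac{20558}{2057}$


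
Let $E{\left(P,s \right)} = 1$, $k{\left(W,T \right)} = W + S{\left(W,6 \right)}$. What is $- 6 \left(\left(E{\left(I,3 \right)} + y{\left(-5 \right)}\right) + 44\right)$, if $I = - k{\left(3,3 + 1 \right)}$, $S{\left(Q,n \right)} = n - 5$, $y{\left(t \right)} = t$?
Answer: $-240$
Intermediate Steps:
$S{\left(Q,n \right)} = -5 + n$
$k{\left(W,T \right)} = 1 + W$ ($k{\left(W,T \right)} = W + \left(-5 + 6\right) = W + 1 = 1 + W$)
$I = -4$ ($I = - (1 + 3) = \left(-1\right) 4 = -4$)
$- 6 \left(\left(E{\left(I,3 \right)} + y{\left(-5 \right)}\right) + 44\right) = - 6 \left(\left(1 - 5\right) + 44\right) = - 6 \left(-4 + 44\right) = \left(-6\right) 40 = -240$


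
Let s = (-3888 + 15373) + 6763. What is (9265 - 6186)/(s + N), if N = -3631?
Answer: 3079/14617 ≈ 0.21065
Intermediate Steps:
s = 18248 (s = 11485 + 6763 = 18248)
(9265 - 6186)/(s + N) = (9265 - 6186)/(18248 - 3631) = 3079/14617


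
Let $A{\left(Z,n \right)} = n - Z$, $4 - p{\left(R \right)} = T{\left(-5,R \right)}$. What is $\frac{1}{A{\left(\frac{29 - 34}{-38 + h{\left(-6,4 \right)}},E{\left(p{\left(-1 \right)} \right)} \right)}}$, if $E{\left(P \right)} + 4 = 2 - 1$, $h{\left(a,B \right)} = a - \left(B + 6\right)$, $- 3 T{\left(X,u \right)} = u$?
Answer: $- \frac{54}{167} \approx -0.32335$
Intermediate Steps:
$T{\left(X,u \right)} = - \frac{u}{3}$
$p{\left(R \right)} = 4 + \frac{R}{3}$ ($p{\left(R \right)} = 4 - - \frac{R}{3} = 4 + \frac{R}{3}$)
$h{\left(a,B \right)} = -6 + a - B$ ($h{\left(a,B \right)} = a - \left(6 + B\right) = -6 + a - B$)
$E{\left(P \right)} = -3$ ($E{\left(P \right)} = -4 + \left(2 - 1\right) = -4 + 1 = -3$)
$\frac{1}{A{\left(\frac{29 - 34}{-38 + h{\left(-6,4 \right)}},E{\left(p{\left(-1 \right)} \right)} \right)}} = \frac{1}{-3 - \frac{29 - 34}{-38 - 16}} = \frac{1}{-3 - - \frac{5}{-38 - 16}} = \frac{1}{-3 - - \frac{5}{-54}} = \frac{1}{-3 - \left(-5\right) \left(- \frac{1}{54}\right)} = \frac{1}{-3 - \frac{5}{54}} = \frac{1}{- \frac{167}{54}} = - \frac{54}{167}$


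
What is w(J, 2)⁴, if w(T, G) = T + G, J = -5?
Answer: 81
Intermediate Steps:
w(T, G) = G + T
w(J, 2)⁴ = (2 - 5)⁴ = (-3)⁴ = 81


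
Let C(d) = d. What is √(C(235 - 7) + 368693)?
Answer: 7*√7529 ≈ 607.39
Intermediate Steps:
√(C(235 - 7) + 368693) = √((235 - 7) + 368693) = √(228 + 368693) = √368921 = 7*√7529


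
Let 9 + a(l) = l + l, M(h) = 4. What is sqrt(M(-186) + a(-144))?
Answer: I*sqrt(293) ≈ 17.117*I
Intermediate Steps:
a(l) = -9 + 2*l (a(l) = -9 + (l + l) = -9 + 2*l)
sqrt(M(-186) + a(-144)) = sqrt(4 + (-9 + 2*(-144))) = sqrt(4 + (-9 - 288)) = sqrt(4 - 297) = sqrt(-293) = I*sqrt(293)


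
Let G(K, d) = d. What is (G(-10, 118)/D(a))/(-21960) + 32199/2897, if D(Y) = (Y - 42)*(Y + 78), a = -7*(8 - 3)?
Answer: 1170587732143/105319797660 ≈ 11.115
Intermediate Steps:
a = -35 (a = -7*5 = -35)
D(Y) = (-42 + Y)*(78 + Y)
(G(-10, 118)/D(a))/(-21960) + 32199/2897 = (118/(-3276 + (-35)**2 + 36*(-35)))/(-21960) + 32199/2897 = (118/(-3276 + 1225 - 1260))*(-1/21960) + 32199*(1/2897) = (118/(-3311))*(-1/21960) + 32199/2897 = (118*(-1/3311))*(-1/21960) + 32199/2897 = -118/3311*(-1/21960) + 32199/2897 = 59/36354780 + 32199/2897 = 1170587732143/105319797660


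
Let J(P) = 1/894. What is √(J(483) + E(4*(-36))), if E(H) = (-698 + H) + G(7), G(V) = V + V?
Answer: I*√661766514/894 ≈ 28.775*I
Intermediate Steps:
G(V) = 2*V
J(P) = 1/894
E(H) = -684 + H (E(H) = (-698 + H) + 2*7 = (-698 + H) + 14 = -684 + H)
√(J(483) + E(4*(-36))) = √(1/894 + (-684 + 4*(-36))) = √(1/894 + (-684 - 144)) = √(1/894 - 828) = √(-740231/894) = I*√661766514/894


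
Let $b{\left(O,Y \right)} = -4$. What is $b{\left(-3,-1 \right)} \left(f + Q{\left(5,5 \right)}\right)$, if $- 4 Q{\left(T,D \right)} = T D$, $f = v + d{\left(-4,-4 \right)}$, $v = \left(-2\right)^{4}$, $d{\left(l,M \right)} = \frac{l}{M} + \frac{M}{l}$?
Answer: $-47$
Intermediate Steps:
$d{\left(l,M \right)} = \frac{M}{l} + \frac{l}{M}$
$v = 16$
$f = 18$ ($f = 16 - -2 = 16 + \left(1 + 1\right) = 16 + 2 = 18$)
$Q{\left(T,D \right)} = - \frac{D T}{4}$ ($Q{\left(T,D \right)} = - \frac{T D}{4} = - \frac{D T}{4}$)
$b{\left(-3,-1 \right)} \left(f + Q{\left(5,5 \right)}\right) = - 4 \left(18 - \frac{5}{4} \cdot 5\right) = - 4 \left(18 - \frac{25}{4}\right) = \left(-4\right) \frac{47}{4} = -47$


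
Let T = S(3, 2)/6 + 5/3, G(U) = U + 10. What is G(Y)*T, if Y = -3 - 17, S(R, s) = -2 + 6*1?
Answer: -70/3 ≈ -23.333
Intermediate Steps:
S(R, s) = 4 (S(R, s) = -2 + 6 = 4)
Y = -20
G(U) = 10 + U
T = 7/3 (T = 4/6 + 5/3 = 4*(⅙) + 5*(⅓) = ⅔ + 5/3 = 7/3 ≈ 2.3333)
G(Y)*T = (10 - 20)*(7/3) = -10*7/3 = -70/3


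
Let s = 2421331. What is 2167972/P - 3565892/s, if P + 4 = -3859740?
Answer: -432109274145/212402677256 ≈ -2.0344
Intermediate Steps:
P = -3859744 (P = -4 - 3859740 = -3859744)
2167972/P - 3565892/s = 2167972/(-3859744) - 3565892/2421331 = 2167972*(-1/3859744) - 3565892*1/2421331 = -541993/964936 - 324172/220121 = -432109274145/212402677256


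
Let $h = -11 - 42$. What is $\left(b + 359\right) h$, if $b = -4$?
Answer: $-18815$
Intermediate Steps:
$h = -53$ ($h = -11 - 42 = -53$)
$\left(b + 359\right) h = \left(-4 + 359\right) \left(-53\right) = 355 \left(-53\right) = -18815$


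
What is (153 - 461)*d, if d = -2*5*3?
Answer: 9240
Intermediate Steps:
d = -30 (d = -10*3 = -30)
(153 - 461)*d = (153 - 461)*(-30) = -308*(-30) = 9240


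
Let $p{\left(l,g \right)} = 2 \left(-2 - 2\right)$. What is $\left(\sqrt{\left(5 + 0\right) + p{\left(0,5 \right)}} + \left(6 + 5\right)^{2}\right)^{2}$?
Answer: $\left(121 + i \sqrt{3}\right)^{2} \approx 14638.0 + 419.16 i$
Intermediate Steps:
$p{\left(l,g \right)} = -8$ ($p{\left(l,g \right)} = 2 \left(-4\right) = -8$)
$\left(\sqrt{\left(5 + 0\right) + p{\left(0,5 \right)}} + \left(6 + 5\right)^{2}\right)^{2} = \left(\sqrt{\left(5 + 0\right) - 8} + \left(6 + 5\right)^{2}\right)^{2} = \left(\sqrt{5 - 8} + 11^{2}\right)^{2} = \left(\sqrt{-3} + 121\right)^{2} = \left(i \sqrt{3} + 121\right)^{2} = \left(121 + i \sqrt{3}\right)^{2}$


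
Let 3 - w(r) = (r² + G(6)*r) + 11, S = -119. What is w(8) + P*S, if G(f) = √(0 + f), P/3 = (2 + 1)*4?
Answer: -4356 - 8*√6 ≈ -4375.6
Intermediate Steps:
P = 36 (P = 3*((2 + 1)*4) = 3*(3*4) = 3*12 = 36)
G(f) = √f
w(r) = -8 - r² - r*√6 (w(r) = 3 - ((r² + √6*r) + 11) = 3 - ((r² + r*√6) + 11) = 3 - (11 + r² + r*√6) = 3 + (-11 - r² - r*√6) = -8 - r² - r*√6)
w(8) + P*S = (-8 - 1*8² - 1*8*√6) + 36*(-119) = (-8 - 1*64 - 8*√6) - 4284 = (-8 - 64 - 8*√6) - 4284 = (-72 - 8*√6) - 4284 = -4356 - 8*√6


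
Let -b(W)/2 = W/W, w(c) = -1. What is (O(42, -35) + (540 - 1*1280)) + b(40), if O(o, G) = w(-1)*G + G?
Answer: -742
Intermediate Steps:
b(W) = -2 (b(W) = -2*W/W = -2*1 = -2)
O(o, G) = 0 (O(o, G) = -G + G = 0)
(O(42, -35) + (540 - 1*1280)) + b(40) = (0 + (540 - 1*1280)) - 2 = (0 + (540 - 1280)) - 2 = (0 - 740) - 2 = -740 - 2 = -742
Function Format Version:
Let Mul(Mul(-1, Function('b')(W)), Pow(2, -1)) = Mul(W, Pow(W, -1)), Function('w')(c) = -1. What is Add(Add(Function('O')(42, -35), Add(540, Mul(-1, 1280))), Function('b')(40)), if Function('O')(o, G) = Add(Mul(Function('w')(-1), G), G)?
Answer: -742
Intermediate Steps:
Function('b')(W) = -2 (Function('b')(W) = Mul(-2, Mul(W, Pow(W, -1))) = Mul(-2, 1) = -2)
Function('O')(o, G) = 0 (Function('O')(o, G) = Add(Mul(-1, G), G) = 0)
Add(Add(Function('O')(42, -35), Add(540, Mul(-1, 1280))), Function('b')(40)) = Add(Add(0, Add(540, Mul(-1, 1280))), -2) = Add(Add(0, Add(540, -1280)), -2) = Add(Add(0, -740), -2) = Add(-740, -2) = -742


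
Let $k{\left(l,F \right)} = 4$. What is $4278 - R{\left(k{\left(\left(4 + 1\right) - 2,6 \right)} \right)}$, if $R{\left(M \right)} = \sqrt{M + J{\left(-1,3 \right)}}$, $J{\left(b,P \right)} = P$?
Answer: $4278 - \sqrt{7} \approx 4275.4$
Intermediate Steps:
$R{\left(M \right)} = \sqrt{3 + M}$ ($R{\left(M \right)} = \sqrt{M + 3} = \sqrt{3 + M}$)
$4278 - R{\left(k{\left(\left(4 + 1\right) - 2,6 \right)} \right)} = 4278 - \sqrt{3 + 4} = 4278 - \sqrt{7}$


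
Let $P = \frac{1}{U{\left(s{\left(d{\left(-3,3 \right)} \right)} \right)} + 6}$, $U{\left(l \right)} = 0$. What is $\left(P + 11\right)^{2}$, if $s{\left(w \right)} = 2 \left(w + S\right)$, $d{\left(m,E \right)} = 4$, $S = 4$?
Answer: $\frac{4489}{36} \approx 124.69$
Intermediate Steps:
$s{\left(w \right)} = 8 + 2 w$ ($s{\left(w \right)} = 2 \left(w + 4\right) = 2 \left(4 + w\right) = 8 + 2 w$)
$P = \frac{1}{6}$ ($P = \frac{1}{0 + 6} = \frac{1}{6} \approx 0.16667$)
$\left(P + 11\right)^{2} = \left(\frac{1}{6} + 11\right)^{2} = \left(\frac{67}{6}\right)^{2} = \frac{4489}{36}$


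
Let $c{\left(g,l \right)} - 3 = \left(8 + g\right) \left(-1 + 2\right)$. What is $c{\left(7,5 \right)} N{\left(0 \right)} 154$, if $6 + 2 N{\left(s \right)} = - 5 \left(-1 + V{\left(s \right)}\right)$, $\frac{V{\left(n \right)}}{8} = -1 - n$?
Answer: $54054$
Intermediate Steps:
$V{\left(n \right)} = -8 - 8 n$ ($V{\left(n \right)} = 8 \left(-1 - n\right) = -8 - 8 n$)
$c{\left(g,l \right)} = 11 + g$ ($c{\left(g,l \right)} = 3 + \left(8 + g\right) \left(-1 + 2\right) = 3 + \left(8 + g\right) 1 = 3 + \left(8 + g\right) = 11 + g$)
$N{\left(s \right)} = \frac{39}{2} + 20 s$ ($N{\left(s \right)} = -3 + \frac{\left(-5\right) \left(-1 - \left(8 + 8 s\right)\right)}{2} = -3 + \frac{\left(-5\right) \left(-9 - 8 s\right)}{2} = -3 + \frac{45 + 40 s}{2} = -3 + \left(\frac{45}{2} + 20 s\right) = \frac{39}{2} + 20 s$)
$c{\left(7,5 \right)} N{\left(0 \right)} 154 = \left(11 + 7\right) \left(\frac{39}{2} + 20 \cdot 0\right) 154 = 18 \left(\frac{39}{2} + 0\right) 154 = 18 \cdot \frac{39}{2} \cdot 154 = 351 \cdot 154 = 54054$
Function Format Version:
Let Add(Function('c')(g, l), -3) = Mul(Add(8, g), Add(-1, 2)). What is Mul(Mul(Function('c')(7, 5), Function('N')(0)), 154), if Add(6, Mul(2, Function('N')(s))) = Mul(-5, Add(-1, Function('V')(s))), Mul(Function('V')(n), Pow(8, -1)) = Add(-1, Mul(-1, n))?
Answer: 54054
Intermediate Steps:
Function('V')(n) = Add(-8, Mul(-8, n)) (Function('V')(n) = Mul(8, Add(-1, Mul(-1, n))) = Add(-8, Mul(-8, n)))
Function('c')(g, l) = Add(11, g) (Function('c')(g, l) = Add(3, Mul(Add(8, g), Add(-1, 2))) = Add(3, Mul(Add(8, g), 1)) = Add(3, Add(8, g)) = Add(11, g))
Function('N')(s) = Add(Rational(39, 2), Mul(20, s)) (Function('N')(s) = Add(-3, Mul(Rational(1, 2), Mul(-5, Add(-1, Add(-8, Mul(-8, s)))))) = Add(-3, Mul(Rational(1, 2), Mul(-5, Add(-9, Mul(-8, s))))) = Add(-3, Mul(Rational(1, 2), Add(45, Mul(40, s)))) = Add(-3, Add(Rational(45, 2), Mul(20, s))) = Add(Rational(39, 2), Mul(20, s)))
Mul(Mul(Function('c')(7, 5), Function('N')(0)), 154) = Mul(Mul(Add(11, 7), Add(Rational(39, 2), Mul(20, 0))), 154) = Mul(Mul(18, Add(Rational(39, 2), 0)), 154) = Mul(Mul(18, Rational(39, 2)), 154) = Mul(351, 154) = 54054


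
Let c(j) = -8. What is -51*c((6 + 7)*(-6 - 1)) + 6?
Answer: 414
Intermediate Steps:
-51*c((6 + 7)*(-6 - 1)) + 6 = -51*(-8) + 6 = 408 + 6 = 414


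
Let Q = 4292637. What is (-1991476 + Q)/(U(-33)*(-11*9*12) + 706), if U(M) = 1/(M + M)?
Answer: 2301161/724 ≈ 3178.4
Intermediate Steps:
U(M) = 1/(2*M)
(-1991476 + Q)/(U(-33)*(-11*9*12) + 706) = (-1991476 + 4292637)/(((½)/(-33))*(-11*9*12) + 706) = 2301161/(((½)*(-1/33))*(-99*12) + 706) = 2301161/(-1/66*(-1188) + 706) = 2301161/(18 + 706) = 2301161/724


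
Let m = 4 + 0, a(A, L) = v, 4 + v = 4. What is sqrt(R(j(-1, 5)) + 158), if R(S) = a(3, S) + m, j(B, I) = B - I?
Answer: 9*sqrt(2) ≈ 12.728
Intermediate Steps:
v = 0 (v = -4 + 4 = 0)
a(A, L) = 0
m = 4
R(S) = 4 (R(S) = 0 + 4 = 4)
sqrt(R(j(-1, 5)) + 158) = sqrt(4 + 158) = sqrt(162) = 9*sqrt(2)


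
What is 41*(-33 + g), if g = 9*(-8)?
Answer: -4305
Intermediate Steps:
g = -72
41*(-33 + g) = 41*(-33 - 72) = 41*(-105) = -4305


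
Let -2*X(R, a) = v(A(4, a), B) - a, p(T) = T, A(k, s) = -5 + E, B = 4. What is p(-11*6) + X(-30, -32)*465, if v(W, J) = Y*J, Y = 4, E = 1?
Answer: -11226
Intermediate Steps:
A(k, s) = -4 (A(k, s) = -5 + 1 = -4)
v(W, J) = 4*J
X(R, a) = -8 + a/2 (X(R, a) = -(4*4 - a)/2 = -(16 - a)/2 = -8 + a/2)
p(-11*6) + X(-30, -32)*465 = -11*6 + (-8 + (½)*(-32))*465 = -66 + (-8 - 16)*465 = -66 - 24*465 = -66 - 11160 = -11226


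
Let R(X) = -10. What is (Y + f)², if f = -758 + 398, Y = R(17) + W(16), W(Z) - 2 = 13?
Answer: 126025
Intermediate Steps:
W(Z) = 15 (W(Z) = 2 + 13 = 15)
Y = 5 (Y = -10 + 15 = 5)
f = -360
(Y + f)² = (5 - 360)² = (-355)² = 126025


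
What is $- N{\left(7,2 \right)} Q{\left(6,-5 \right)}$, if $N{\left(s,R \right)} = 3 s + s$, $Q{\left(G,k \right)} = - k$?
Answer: $-140$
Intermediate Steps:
$N{\left(s,R \right)} = 4 s$
$- N{\left(7,2 \right)} Q{\left(6,-5 \right)} = - 4 \cdot 7 \left(\left(-1\right) \left(-5\right)\right) = - 28 \cdot 5 = \left(-1\right) 140 = -140$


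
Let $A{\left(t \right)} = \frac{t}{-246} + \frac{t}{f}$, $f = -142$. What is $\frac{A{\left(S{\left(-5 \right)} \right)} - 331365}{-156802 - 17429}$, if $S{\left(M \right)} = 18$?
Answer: $\frac{107178233}{56354049} \approx 1.9019$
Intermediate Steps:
$A{\left(t \right)} = - \frac{97 t}{8733}$ ($A{\left(t \right)} = \frac{t}{-246} + \frac{t}{-142} = t \left(- \frac{1}{246}\right) + t \left(- \frac{1}{142}\right) = - \frac{t}{246} - \frac{t}{142} = - \frac{97 t}{8733}$)
$\frac{A{\left(S{\left(-5 \right)} \right)} - 331365}{-156802 - 17429} = \frac{\left(- \frac{97}{8733}\right) 18 - 331365}{-156802 - 17429} = \frac{- \frac{582}{2911} - 331365}{-174231} = \left(- \frac{964604097}{2911}\right) \left(- \frac{1}{174231}\right) = \frac{107178233}{56354049}$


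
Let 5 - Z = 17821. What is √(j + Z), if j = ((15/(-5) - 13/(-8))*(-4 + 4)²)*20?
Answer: 2*I*√4454 ≈ 133.48*I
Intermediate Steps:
Z = -17816 (Z = 5 - 1*17821 = 5 - 17821 = -17816)
j = 0 (j = ((15*(-⅕) - 13*(-⅛))*0²)*20 = ((-3 + 13/8)*0)*20 = -11/8*0*20 = 0*20 = 0)
√(j + Z) = √(0 - 17816) = √(-17816) = 2*I*√4454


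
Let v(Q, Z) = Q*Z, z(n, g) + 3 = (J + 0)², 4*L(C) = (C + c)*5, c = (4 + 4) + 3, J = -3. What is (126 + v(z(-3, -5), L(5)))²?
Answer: 60516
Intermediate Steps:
c = 11 (c = 8 + 3 = 11)
L(C) = 55/4 + 5*C/4 (L(C) = ((C + 11)*5)/4 = ((11 + C)*5)/4 = (55 + 5*C)/4 = 55/4 + 5*C/4)
z(n, g) = 6 (z(n, g) = -3 + (-3 + 0)² = -3 + (-3)² = -3 + 9 = 6)
(126 + v(z(-3, -5), L(5)))² = (126 + 6*(55/4 + (5/4)*5))² = (126 + 6*(55/4 + 25/4))² = (126 + 6*20)² = (126 + 120)² = 246² = 60516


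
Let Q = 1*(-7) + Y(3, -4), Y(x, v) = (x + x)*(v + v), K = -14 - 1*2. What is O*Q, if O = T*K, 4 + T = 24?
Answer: 17600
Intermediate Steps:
T = 20 (T = -4 + 24 = 20)
K = -16 (K = -14 - 2 = -16)
Y(x, v) = 4*v*x (Y(x, v) = (2*x)*(2*v) = 4*v*x)
O = -320 (O = 20*(-16) = -320)
Q = -55 (Q = 1*(-7) + 4*(-4)*3 = -7 - 48 = -55)
O*Q = -320*(-55) = 17600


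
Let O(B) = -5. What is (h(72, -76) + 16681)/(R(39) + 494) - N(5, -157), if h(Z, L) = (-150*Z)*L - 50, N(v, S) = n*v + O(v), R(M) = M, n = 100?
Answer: 573596/533 ≈ 1076.2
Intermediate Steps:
N(v, S) = -5 + 100*v (N(v, S) = 100*v - 5 = -5 + 100*v)
h(Z, L) = -50 - 150*L*Z (h(Z, L) = -150*L*Z - 50 = -50 - 150*L*Z)
(h(72, -76) + 16681)/(R(39) + 494) - N(5, -157) = ((-50 - 150*(-76)*72) + 16681)/(39 + 494) - (-5 + 100*5) = ((-50 + 820800) + 16681)/533 - (-5 + 500) = (820750 + 16681)*(1/533) - 1*495 = 837431*(1/533) - 495 = 837431/533 - 495 = 573596/533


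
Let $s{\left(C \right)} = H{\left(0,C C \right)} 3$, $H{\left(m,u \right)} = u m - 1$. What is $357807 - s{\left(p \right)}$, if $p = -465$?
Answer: $357810$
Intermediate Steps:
$H{\left(m,u \right)} = -1 + m u$ ($H{\left(m,u \right)} = m u - 1 = -1 + m u$)
$s{\left(C \right)} = -3$ ($s{\left(C \right)} = \left(-1 + 0 C C\right) 3 = \left(-1 + 0 C^{2}\right) 3 = \left(-1 + 0\right) 3 = \left(-1\right) 3 = -3$)
$357807 - s{\left(p \right)} = 357807 - -3 = 357807 + 3 = 357810$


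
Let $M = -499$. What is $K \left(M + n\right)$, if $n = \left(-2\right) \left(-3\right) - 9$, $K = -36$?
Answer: $18072$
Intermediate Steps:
$n = -3$ ($n = 6 - 9 = -3$)
$K \left(M + n\right) = - 36 \left(-499 - 3\right) = \left(-36\right) \left(-502\right) = 18072$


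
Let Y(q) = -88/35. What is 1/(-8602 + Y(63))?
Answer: -35/301158 ≈ -0.00011622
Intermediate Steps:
Y(q) = -88/35 (Y(q) = -88*1/35 = -88/35)
1/(-8602 + Y(63)) = 1/(-8602 - 88/35) = 1/(-301158/35) = -35/301158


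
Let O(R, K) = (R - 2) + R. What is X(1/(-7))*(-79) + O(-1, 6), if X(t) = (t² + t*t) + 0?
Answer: -354/49 ≈ -7.2245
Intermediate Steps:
X(t) = 2*t² (X(t) = (t² + t²) + 0 = 2*t² + 0 = 2*t²)
O(R, K) = -2 + 2*R (O(R, K) = (-2 + R) + R = -2 + 2*R)
X(1/(-7))*(-79) + O(-1, 6) = (2*(1/(-7))²)*(-79) + (-2 + 2*(-1)) = (2*(-⅐)²)*(-79) + (-2 - 2) = (2*(1/49))*(-79) - 4 = (2/49)*(-79) - 4 = -158/49 - 4 = -354/49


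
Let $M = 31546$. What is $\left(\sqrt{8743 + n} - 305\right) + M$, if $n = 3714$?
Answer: $31241 + \sqrt{12457} \approx 31353.0$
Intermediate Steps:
$\left(\sqrt{8743 + n} - 305\right) + M = \left(\sqrt{8743 + 3714} - 305\right) + 31546 = \left(\sqrt{12457} - 305\right) + 31546 = \left(-305 + \sqrt{12457}\right) + 31546 = 31241 + \sqrt{12457}$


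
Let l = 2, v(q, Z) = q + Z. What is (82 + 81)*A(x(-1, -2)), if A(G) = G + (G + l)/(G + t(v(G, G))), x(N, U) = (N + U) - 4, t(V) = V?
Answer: -23146/21 ≈ -1102.2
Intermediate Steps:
v(q, Z) = Z + q
x(N, U) = -4 + N + U
A(G) = G + (2 + G)/(3*G) (A(G) = G + (G + 2)/(G + (G + G)) = G + (2 + G)/(G + 2*G) = G + (2 + G)/((3*G)) = G + (2 + G)*(1/(3*G)) = G + (2 + G)/(3*G))
(82 + 81)*A(x(-1, -2)) = (82 + 81)*(⅓ + (-4 - 1 - 2) + 2/(3*(-4 - 1 - 2))) = 163*(⅓ - 7 + (⅔)/(-7)) = 163*(⅓ - 7 + (⅔)*(-⅐)) = 163*(⅓ - 7 - 2/21) = 163*(-142/21) = -23146/21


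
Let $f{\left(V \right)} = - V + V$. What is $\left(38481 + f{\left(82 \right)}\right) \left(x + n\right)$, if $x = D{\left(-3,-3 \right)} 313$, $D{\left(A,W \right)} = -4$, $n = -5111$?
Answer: $-244854603$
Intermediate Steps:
$f{\left(V \right)} = 0$
$x = -1252$ ($x = \left(-4\right) 313 = -1252$)
$\left(38481 + f{\left(82 \right)}\right) \left(x + n\right) = \left(38481 + 0\right) \left(-1252 - 5111\right) = 38481 \left(-6363\right) = -244854603$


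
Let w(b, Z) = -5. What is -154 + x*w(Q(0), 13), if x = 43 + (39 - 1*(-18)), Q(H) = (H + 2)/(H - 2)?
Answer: -654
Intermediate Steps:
Q(H) = (2 + H)/(-2 + H)
x = 100 (x = 43 + (39 + 18) = 43 + 57 = 100)
-154 + x*w(Q(0), 13) = -154 + 100*(-5) = -154 - 500 = -654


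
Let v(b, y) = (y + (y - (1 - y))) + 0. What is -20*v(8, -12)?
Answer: 740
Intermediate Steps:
v(b, y) = -1 + 3*y (v(b, y) = (y + (y + (-1 + y))) + 0 = (y + (-1 + 2*y)) + 0 = (-1 + 3*y) + 0 = -1 + 3*y)
-20*v(8, -12) = -20*(-1 + 3*(-12)) = -20*(-1 - 36) = -20*(-37) = 740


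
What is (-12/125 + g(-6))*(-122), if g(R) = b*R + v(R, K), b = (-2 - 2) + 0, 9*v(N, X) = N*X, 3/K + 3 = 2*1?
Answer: -395036/125 ≈ -3160.3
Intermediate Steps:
K = -3 (K = 3/(-3 + 2*1) = 3/(-3 + 2) = 3/(-1) = 3*(-1) = -3)
v(N, X) = N*X/9 (v(N, X) = (N*X)/9 = N*X/9)
b = -4 (b = -4 + 0 = -4)
g(R) = -13*R/3 (g(R) = -4*R + (⅑)*R*(-3) = -4*R - R/3 = -13*R/3)
(-12/125 + g(-6))*(-122) = (-12/125 - 13/3*(-6))*(-122) = (-12*1/125 + 26)*(-122) = (-12/125 + 26)*(-122) = (3238/125)*(-122) = -395036/125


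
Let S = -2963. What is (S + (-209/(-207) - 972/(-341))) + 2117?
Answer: -59444129/70587 ≈ -842.14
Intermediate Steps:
(S + (-209/(-207) - 972/(-341))) + 2117 = (-2963 + (-209/(-207) - 972/(-341))) + 2117 = (-2963 + (-209*(-1/207) - 972*(-1/341))) + 2117 = (-2963 + (209/207 + 972/341)) + 2117 = (-2963 + 272473/70587) + 2117 = -208876808/70587 + 2117 = -59444129/70587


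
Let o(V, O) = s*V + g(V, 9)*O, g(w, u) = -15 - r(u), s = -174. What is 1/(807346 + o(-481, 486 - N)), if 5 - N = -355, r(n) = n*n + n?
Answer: 1/877810 ≈ 1.1392e-6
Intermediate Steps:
r(n) = n + n² (r(n) = n² + n = n + n²)
N = 360 (N = 5 - 1*(-355) = 5 + 355 = 360)
g(w, u) = -15 - u*(1 + u)
o(V, O) = -174*V - 105*O (o(V, O) = -174*V + (-15 - 1*9*(1 + 9))*O = -174*V + (-15 - 1*9*10)*O = -174*V + (-15 - 90)*O = -174*V - 105*O)
1/(807346 + o(-481, 486 - N)) = 1/(807346 + (-174*(-481) - 105*(486 - 1*360))) = 1/(807346 + (83694 - 105*(486 - 360))) = 1/(807346 + (83694 - 105*126)) = 1/(807346 + (83694 - 13230)) = 1/(807346 + 70464) = 1/877810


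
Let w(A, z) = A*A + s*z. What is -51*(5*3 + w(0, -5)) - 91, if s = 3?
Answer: -91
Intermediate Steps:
w(A, z) = A**2 + 3*z (w(A, z) = A*A + 3*z = A**2 + 3*z)
-51*(5*3 + w(0, -5)) - 91 = -51*(5*3 + (0**2 + 3*(-5))) - 91 = -51*(15 + (0 - 15)) - 91 = -51*(15 - 15) - 91 = -51*0 - 91 = 0 - 91 = -91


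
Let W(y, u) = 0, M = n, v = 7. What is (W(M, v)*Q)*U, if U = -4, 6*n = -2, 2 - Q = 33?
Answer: 0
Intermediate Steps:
Q = -31 (Q = 2 - 1*33 = 2 - 33 = -31)
n = -⅓ (n = (⅙)*(-2) = -⅓ ≈ -0.33333)
M = -⅓ ≈ -0.33333
(W(M, v)*Q)*U = (0*(-31))*(-4) = 0*(-4) = 0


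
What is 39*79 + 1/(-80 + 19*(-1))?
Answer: 305018/99 ≈ 3081.0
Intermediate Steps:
39*79 + 1/(-80 + 19*(-1)) = 3081 + 1/(-80 - 19) = 3081 + 1/(-99) = 3081 - 1/99 = 305018/99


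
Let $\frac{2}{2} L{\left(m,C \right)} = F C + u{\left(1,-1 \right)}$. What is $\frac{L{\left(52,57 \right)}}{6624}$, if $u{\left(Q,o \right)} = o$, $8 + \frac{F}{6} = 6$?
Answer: $- \frac{685}{6624} \approx -0.10341$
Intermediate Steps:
$F = -12$ ($F = -48 + 6 \cdot 6 = -48 + 36 = -12$)
$L{\left(m,C \right)} = -1 - 12 C$ ($L{\left(m,C \right)} = - 12 C - 1 = -1 - 12 C$)
$\frac{L{\left(52,57 \right)}}{6624} = \frac{-1 - 684}{6624} = \left(-1 - 684\right) \frac{1}{6624} = \left(-685\right) \frac{1}{6624} = - \frac{685}{6624}$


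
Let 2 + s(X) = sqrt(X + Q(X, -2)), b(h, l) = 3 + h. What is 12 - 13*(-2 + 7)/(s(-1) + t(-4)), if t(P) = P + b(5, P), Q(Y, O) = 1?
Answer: -41/2 ≈ -20.500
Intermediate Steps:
t(P) = 8 + P (t(P) = P + (3 + 5) = P + 8 = 8 + P)
s(X) = -2 + sqrt(1 + X) (s(X) = -2 + sqrt(X + 1) = -2 + sqrt(1 + X))
12 - 13*(-2 + 7)/(s(-1) + t(-4)) = 12 - 13*(-2 + 7)/((-2 + sqrt(1 - 1)) + (8 - 4)) = 12 - 65/((-2 + sqrt(0)) + 4) = 12 - 65/((-2 + 0) + 4) = 12 - 65/(-2 + 4) = 12 - 65/2 = -41/2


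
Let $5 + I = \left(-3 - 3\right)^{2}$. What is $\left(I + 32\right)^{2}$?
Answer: $3969$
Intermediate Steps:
$I = 31$ ($I = -5 + \left(-3 - 3\right)^{2} = -5 + \left(-6\right)^{2} = -5 + 36 = 31$)
$\left(I + 32\right)^{2} = \left(31 + 32\right)^{2} = 63^{2} = 3969$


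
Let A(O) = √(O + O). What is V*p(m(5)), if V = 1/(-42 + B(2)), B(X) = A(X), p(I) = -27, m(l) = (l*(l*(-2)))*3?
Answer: 27/40 ≈ 0.67500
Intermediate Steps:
A(O) = √2*√O (A(O) = √(2*O) = √2*√O)
m(l) = -6*l² (m(l) = (l*(-2*l))*3 = -2*l²*3 = -6*l²)
B(X) = √2*√X
V = -1/40 (V = 1/(-42 + √2*√2) = 1/(-42 + 2) = 1/(-40) = -1/40 ≈ -0.025000)
V*p(m(5)) = -1/40*(-27) = 27/40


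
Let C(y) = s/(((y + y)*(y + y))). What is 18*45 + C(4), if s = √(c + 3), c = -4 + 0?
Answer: 810 + I/64 ≈ 810.0 + 0.015625*I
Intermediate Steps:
c = -4
s = I (s = √(-4 + 3) = √(-1) = I ≈ 1.0*I)
C(y) = I/(4*y²) (C(y) = I/(((y + y)*(y + y))) = I/(((2*y)*(2*y))) = I/((4*y²)) = I*(1/(4*y²)) = I/(4*y²))
18*45 + C(4) = 18*45 + (¼)*I/4² = 810 + (¼)*I*(1/16) = 810 + I/64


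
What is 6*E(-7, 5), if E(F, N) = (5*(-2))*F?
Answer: 420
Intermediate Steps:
E(F, N) = -10*F
6*E(-7, 5) = 6*(-10*(-7)) = 6*70 = 420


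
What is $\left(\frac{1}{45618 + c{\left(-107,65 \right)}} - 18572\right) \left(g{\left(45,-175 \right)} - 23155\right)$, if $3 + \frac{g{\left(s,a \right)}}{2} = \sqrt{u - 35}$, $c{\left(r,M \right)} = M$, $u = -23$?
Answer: $\frac{19650363897675}{45683} - \frac{1696849350 i \sqrt{58}}{45683} \approx 4.3015 \cdot 10^{8} - 2.8288 \cdot 10^{5} i$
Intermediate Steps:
$g{\left(s,a \right)} = -6 + 2 i \sqrt{58}$ ($g{\left(s,a \right)} = -6 + 2 \sqrt{-23 - 35} = -6 + 2 \sqrt{-58} = -6 + 2 i \sqrt{58}$)
$\left(\frac{1}{45618 + c{\left(-107,65 \right)}} - 18572\right) \left(g{\left(45,-175 \right)} - 23155\right) = \left(\frac{1}{45618 + 65} - 18572\right) \left(\left(-6 + 2 i \sqrt{58}\right) - 23155\right) = \left(\frac{1}{45683} - 18572\right) \left(-23161 + 2 i \sqrt{58}\right) = - \frac{848424675 \left(-23161 + 2 i \sqrt{58}\right)}{45683} = \frac{19650363897675}{45683} - \frac{1696849350 i \sqrt{58}}{45683}$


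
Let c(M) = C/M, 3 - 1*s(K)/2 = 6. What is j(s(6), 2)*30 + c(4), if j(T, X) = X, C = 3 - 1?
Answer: 121/2 ≈ 60.500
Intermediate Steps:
C = 2
s(K) = -6 (s(K) = 6 - 2*6 = 6 - 12 = -6)
c(M) = 2/M
j(s(6), 2)*30 + c(4) = 2*30 + 2/4 = 60 + 2*(¼) = 60 + ½ = 121/2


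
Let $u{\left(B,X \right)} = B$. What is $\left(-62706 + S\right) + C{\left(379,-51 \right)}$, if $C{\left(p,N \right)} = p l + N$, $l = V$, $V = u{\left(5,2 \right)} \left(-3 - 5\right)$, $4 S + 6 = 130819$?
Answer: $- \frac{180855}{4} \approx -45214.0$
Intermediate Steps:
$S = \frac{130813}{4}$ ($S = - \frac{3}{2} + \frac{1}{4} \cdot 130819 = - \frac{3}{2} + \frac{130819}{4} = \frac{130813}{4} \approx 32703.0$)
$V = -40$ ($V = 5 \left(-3 - 5\right) = 5 \left(-8\right) = -40$)
$l = -40$
$C{\left(p,N \right)} = N - 40 p$ ($C{\left(p,N \right)} = p \left(-40\right) + N = - 40 p + N = N - 40 p$)
$\left(-62706 + S\right) + C{\left(379,-51 \right)} = \left(-62706 + \frac{130813}{4}\right) - 15211 = - \frac{120011}{4} - 15211 = - \frac{180855}{4}$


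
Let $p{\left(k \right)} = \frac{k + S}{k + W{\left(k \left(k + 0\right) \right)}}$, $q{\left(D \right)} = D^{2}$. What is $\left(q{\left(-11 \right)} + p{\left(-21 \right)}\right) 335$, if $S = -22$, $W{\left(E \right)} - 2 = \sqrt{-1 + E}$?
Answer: $\frac{2928570}{79} - \frac{28810 \sqrt{110}}{79} \approx 33246.0$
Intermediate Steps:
$W{\left(E \right)} = 2 + \sqrt{-1 + E}$
$p{\left(k \right)} = \frac{-22 + k}{2 + k + \sqrt{-1 + k^{2}}}$ ($p{\left(k \right)} = \frac{k - 22}{k + \left(2 + \sqrt{-1 + k \left(k + 0\right)}\right)} = \frac{-22 + k}{k + \left(2 + \sqrt{-1 + k k}\right)} = \frac{-22 + k}{k + \left(2 + \sqrt{-1 + k^{2}}\right)} = \frac{-22 + k}{2 + k + \sqrt{-1 + k^{2}}}$)
$\left(q{\left(-11 \right)} + p{\left(-21 \right)}\right) 335 = \left(\left(-11\right)^{2} + \frac{-22 - 21}{2 - 21 + \sqrt{-1 + \left(-21\right)^{2}}}\right) 335 = \left(121 + \frac{1}{2 - 21 + \sqrt{-1 + 441}} \left(-43\right)\right) 335 = \left(121 + \frac{1}{2 - 21 + \sqrt{440}} \left(-43\right)\right) 335 = \left(121 + \frac{1}{2 - 21 + 2 \sqrt{110}} \left(-43\right)\right) 335 = \left(121 + \frac{1}{-19 + 2 \sqrt{110}} \left(-43\right)\right) 335 = \left(121 - \frac{43}{-19 + 2 \sqrt{110}}\right) 335 = 40535 - \frac{14405}{-19 + 2 \sqrt{110}}$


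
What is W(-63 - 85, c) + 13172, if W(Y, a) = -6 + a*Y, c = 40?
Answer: 7246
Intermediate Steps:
W(Y, a) = -6 + Y*a
W(-63 - 85, c) + 13172 = (-6 + (-63 - 85)*40) + 13172 = (-6 - 148*40) + 13172 = (-6 - 5920) + 13172 = -5926 + 13172 = 7246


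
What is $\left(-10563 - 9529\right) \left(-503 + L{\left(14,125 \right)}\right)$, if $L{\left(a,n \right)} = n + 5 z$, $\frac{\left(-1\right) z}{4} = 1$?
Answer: $7996616$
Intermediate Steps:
$z = -4$ ($z = \left(-4\right) 1 = -4$)
$L{\left(a,n \right)} = -20 + n$ ($L{\left(a,n \right)} = n + 5 \left(-4\right) = n - 20 = -20 + n$)
$\left(-10563 - 9529\right) \left(-503 + L{\left(14,125 \right)}\right) = \left(-10563 - 9529\right) \left(-503 + \left(-20 + 125\right)\right) = - 20092 \left(-503 + 105\right) = \left(-20092\right) \left(-398\right) = 7996616$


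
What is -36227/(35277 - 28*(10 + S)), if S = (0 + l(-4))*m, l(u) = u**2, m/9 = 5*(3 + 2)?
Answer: 36227/65803 ≈ 0.55054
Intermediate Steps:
m = 225 (m = 9*(5*(3 + 2)) = 9*(5*5) = 9*25 = 225)
S = 3600 (S = (0 + (-4)**2)*225 = (0 + 16)*225 = 16*225 = 3600)
-36227/(35277 - 28*(10 + S)) = -36227/(35277 - 28*(10 + 3600)) = -36227/(35277 - 28*3610) = -36227/(35277 - 101080) = -36227/(-65803) = -36227*(-1/65803) = 36227/65803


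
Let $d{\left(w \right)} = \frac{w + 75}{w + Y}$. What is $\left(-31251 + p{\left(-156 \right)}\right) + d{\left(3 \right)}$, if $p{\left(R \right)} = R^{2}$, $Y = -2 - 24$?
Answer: $- \frac{159123}{23} \approx -6918.4$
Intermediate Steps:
$Y = -26$ ($Y = -2 - 24 = -26$)
$d{\left(w \right)} = \frac{75 + w}{-26 + w}$ ($d{\left(w \right)} = \frac{w + 75}{w - 26} = \frac{75 + w}{-26 + w}$)
$\left(-31251 + p{\left(-156 \right)}\right) + d{\left(3 \right)} = \left(-31251 + \left(-156\right)^{2}\right) + \frac{75 + 3}{-26 + 3} = \left(-31251 + 24336\right) + \frac{1}{-23} \cdot 78 = -6915 - \frac{78}{23} = - \frac{159123}{23}$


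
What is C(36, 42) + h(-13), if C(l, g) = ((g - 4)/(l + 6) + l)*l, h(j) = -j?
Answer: 9391/7 ≈ 1341.6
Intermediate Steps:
C(l, g) = l*(l + (-4 + g)/(6 + l)) (C(l, g) = ((-4 + g)/(6 + l) + l)*l = (l + (-4 + g)/(6 + l))*l = l*(l + (-4 + g)/(6 + l)))
C(36, 42) + h(-13) = 36*(-4 + 42 + 36² + 6*36)/(6 + 36) - 1*(-13) = 36*(-4 + 42 + 1296 + 216)/42 + 13 = 36*(1/42)*1550 + 13 = 9300/7 + 13 = 9391/7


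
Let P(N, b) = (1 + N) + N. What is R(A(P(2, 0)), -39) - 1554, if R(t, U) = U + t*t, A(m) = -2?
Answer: -1589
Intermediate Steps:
P(N, b) = 1 + 2*N
R(t, U) = U + t²
R(A(P(2, 0)), -39) - 1554 = (-39 + (-2)²) - 1554 = (-39 + 4) - 1554 = -35 - 1554 = -1589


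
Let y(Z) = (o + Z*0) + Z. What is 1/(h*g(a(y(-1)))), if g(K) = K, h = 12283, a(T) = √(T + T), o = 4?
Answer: √6/73698 ≈ 3.3237e-5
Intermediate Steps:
y(Z) = 4 + Z (y(Z) = (4 + Z*0) + Z = (4 + 0) + Z = 4 + Z)
a(T) = √2*√T (a(T) = √(2*T) = √2*√T)
1/(h*g(a(y(-1)))) = 1/(12283*(√2*√(4 - 1))) = 1/(12283*(√2*√3)) = 1/(12283*√6) = √6/73698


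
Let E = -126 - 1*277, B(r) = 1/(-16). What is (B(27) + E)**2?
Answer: 41589601/256 ≈ 1.6246e+5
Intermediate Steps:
B(r) = -1/16
E = -403 (E = -126 - 277 = -403)
(B(27) + E)**2 = (-1/16 - 403)**2 = (-6449/16)**2 = 41589601/256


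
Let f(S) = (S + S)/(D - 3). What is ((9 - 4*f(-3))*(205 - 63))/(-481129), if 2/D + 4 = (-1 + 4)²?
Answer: 426/6254677 ≈ 6.8109e-5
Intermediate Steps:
D = ⅖ (D = 2/(-4 + (-1 + 4)²) = 2/(-4 + 3²) = 2/(-4 + 9) = 2/5 = 2*(⅕) = ⅖ ≈ 0.40000)
f(S) = -10*S/13 (f(S) = (S + S)/(⅖ - 3) = (2*S)/(-13/5) = (2*S)*(-5/13) = -10*S/13)
((9 - 4*f(-3))*(205 - 63))/(-481129) = ((9 - (-40)*(-3)/13)*(205 - 63))/(-481129) = ((9 - 4*30/13)*142)*(-1/481129) = ((9 - 120/13)*142)*(-1/481129) = -3/13*142*(-1/481129) = -426/13*(-1/481129) = 426/6254677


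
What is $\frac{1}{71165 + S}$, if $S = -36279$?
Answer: $\frac{1}{34886} \approx 2.8665 \cdot 10^{-5}$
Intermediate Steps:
$\frac{1}{71165 + S} = \frac{1}{71165 - 36279} = \frac{1}{34886}$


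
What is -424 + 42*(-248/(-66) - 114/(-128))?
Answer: -80529/352 ≈ -228.78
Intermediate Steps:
-424 + 42*(-248/(-66) - 114/(-128)) = -424 + 42*(-248*(-1/66) - 114*(-1/128)) = -424 + 42*(124/33 + 57/64) = -424 + 42*(9817/2112) = -424 + 68719/352 = -80529/352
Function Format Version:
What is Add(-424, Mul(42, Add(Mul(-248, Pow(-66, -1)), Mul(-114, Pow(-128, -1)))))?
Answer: Rational(-80529, 352) ≈ -228.78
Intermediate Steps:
Add(-424, Mul(42, Add(Mul(-248, Pow(-66, -1)), Mul(-114, Pow(-128, -1))))) = Add(-424, Mul(42, Add(Mul(-248, Rational(-1, 66)), Mul(-114, Rational(-1, 128))))) = Add(-424, Mul(42, Add(Rational(124, 33), Rational(57, 64)))) = Add(-424, Mul(42, Rational(9817, 2112))) = Add(-424, Rational(68719, 352)) = Rational(-80529, 352)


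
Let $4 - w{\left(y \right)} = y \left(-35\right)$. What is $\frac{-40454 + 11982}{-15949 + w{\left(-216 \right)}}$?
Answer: $\frac{28472}{23505} \approx 1.2113$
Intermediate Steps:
$w{\left(y \right)} = 4 + 35 y$ ($w{\left(y \right)} = 4 - y \left(-35\right) = 4 - - 35 y = 4 + 35 y$)
$\frac{-40454 + 11982}{-15949 + w{\left(-216 \right)}} = \frac{-40454 + 11982}{-15949 + \left(4 + 35 \left(-216\right)\right)} = - \frac{28472}{-15949 + \left(4 - 7560\right)} = - \frac{28472}{-15949 - 7556} = - \frac{28472}{-23505} = \left(-28472\right) \left(- \frac{1}{23505}\right) = \frac{28472}{23505}$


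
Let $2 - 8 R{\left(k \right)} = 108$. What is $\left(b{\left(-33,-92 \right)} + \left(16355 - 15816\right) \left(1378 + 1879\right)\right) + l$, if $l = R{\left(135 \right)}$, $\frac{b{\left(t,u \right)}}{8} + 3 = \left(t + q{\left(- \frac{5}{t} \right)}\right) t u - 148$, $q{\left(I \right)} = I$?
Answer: $\frac{3825911}{4} \approx 9.5648 \cdot 10^{5}$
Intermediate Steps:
$b{\left(t,u \right)} = -1208 + 8 t u \left(t - \frac{5}{t}\right)$ ($b{\left(t,u \right)} = -24 + 8 \left(\left(t - \frac{5}{t}\right) t u - 148\right) = -24 + 8 \left(t \left(t - \frac{5}{t}\right) u - 148\right) = -24 + 8 \left(t u \left(t - \frac{5}{t}\right) - 148\right) = -24 + 8 \left(-148 + t u \left(t - \frac{5}{t}\right)\right) = -24 + \left(-1184 + 8 t u \left(t - \frac{5}{t}\right)\right) = -1208 + 8 t u \left(t - \frac{5}{t}\right)$)
$R{\left(k \right)} = - \frac{53}{4}$ ($R{\left(k \right)} = \frac{1}{4} - \frac{27}{2} = - \frac{53}{4}$)
$l = - \frac{53}{4} \approx -13.25$
$\left(b{\left(-33,-92 \right)} + \left(16355 - 15816\right) \left(1378 + 1879\right)\right) + l = \left(\left(-1208 - -3680 + 8 \left(-92\right) \left(-33\right)^{2}\right) + \left(16355 - 15816\right) \left(1378 + 1879\right)\right) - \frac{53}{4} = \left(\left(-1208 + 3680 + 8 \left(-92\right) 1089\right) + 539 \cdot 3257\right) - \frac{53}{4} = \left(\left(-1208 + 3680 - 801504\right) + 1755523\right) - \frac{53}{4} = \left(-799032 + 1755523\right) - \frac{53}{4} = 956491 - \frac{53}{4} = \frac{3825911}{4}$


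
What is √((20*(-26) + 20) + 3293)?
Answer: 7*√57 ≈ 52.849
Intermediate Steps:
√((20*(-26) + 20) + 3293) = √((-520 + 20) + 3293) = √(-500 + 3293) = √2793 = 7*√57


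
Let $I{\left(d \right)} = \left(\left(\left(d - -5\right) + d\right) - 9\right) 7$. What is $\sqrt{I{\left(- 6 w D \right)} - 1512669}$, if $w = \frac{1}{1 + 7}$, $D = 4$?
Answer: $i \sqrt{1512739} \approx 1229.9 i$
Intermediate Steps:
$w = \frac{1}{8} \approx 0.125$
$I{\left(d \right)} = -28 + 14 d$ ($I{\left(d \right)} = \left(\left(\left(d + 5\right) + d\right) - 9\right) 7 = \left(\left(\left(5 + d\right) + d\right) - 9\right) 7 = \left(\left(5 + 2 d\right) - 9\right) 7 = \left(-4 + 2 d\right) 7 = -28 + 14 d$)
$\sqrt{I{\left(- 6 w D \right)} - 1512669} = \sqrt{\left(-28 + 14 \left(-6\right) \frac{1}{8} \cdot 4\right) - 1512669} = \sqrt{\left(-28 + 14 \left(\left(- \frac{3}{4}\right) 4\right)\right) - 1512669} = \sqrt{\left(-28 + 14 \left(-3\right)\right) - 1512669} = \sqrt{\left(-28 - 42\right) - 1512669} = \sqrt{-70 - 1512669} = \sqrt{-1512739} = i \sqrt{1512739}$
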